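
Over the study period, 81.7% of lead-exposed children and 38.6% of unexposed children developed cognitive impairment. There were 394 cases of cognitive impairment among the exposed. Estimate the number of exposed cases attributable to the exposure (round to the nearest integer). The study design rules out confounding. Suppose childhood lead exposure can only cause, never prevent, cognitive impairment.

about 208 cases

p₁ = 0.817, p₀ = 0.386.
PN = (p₁ − p₀)/p₁ = (0.817 − 0.386) / 0.817 ≈ 0.52754.
Attributable cases ≈ PN × (exposed cases) = 0.52754 × 394 ≈ 207.85.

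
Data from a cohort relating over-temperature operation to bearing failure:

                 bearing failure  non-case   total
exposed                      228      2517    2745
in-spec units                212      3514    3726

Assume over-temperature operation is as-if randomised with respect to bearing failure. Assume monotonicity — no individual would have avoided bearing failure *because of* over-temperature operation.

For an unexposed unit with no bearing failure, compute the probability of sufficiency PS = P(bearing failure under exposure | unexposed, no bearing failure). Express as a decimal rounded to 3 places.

p₁ = P(outcome | exposed) = 228/2745 = 0.08306
p₀ = P(outcome | unexposed) = 212/3726 = 0.056897
Under exogeneity and monotonicity, PS = (p₁ − p₀) / (1 − p₀).
PS = (0.08306 − 0.056897) / (1 − 0.056897) = 0.026163 / 0.9431 ≈ 0.0277

PS ≈ 0.028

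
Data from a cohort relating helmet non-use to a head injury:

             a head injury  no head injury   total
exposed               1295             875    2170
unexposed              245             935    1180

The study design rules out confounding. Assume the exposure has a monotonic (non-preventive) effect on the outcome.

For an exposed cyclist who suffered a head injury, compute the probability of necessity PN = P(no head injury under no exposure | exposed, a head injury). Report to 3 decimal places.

PN ≈ 0.652

p₁ = P(outcome | exposed) = 1295/2170 = 0.59677
p₀ = P(outcome | unexposed) = 245/1180 = 0.20763
Under exogeneity and monotonicity, PN = (p₁ − p₀) / p₁.
PN = (0.59677 − 0.20763) / 0.59677 = 0.38915 / 0.59677 ≈ 0.6521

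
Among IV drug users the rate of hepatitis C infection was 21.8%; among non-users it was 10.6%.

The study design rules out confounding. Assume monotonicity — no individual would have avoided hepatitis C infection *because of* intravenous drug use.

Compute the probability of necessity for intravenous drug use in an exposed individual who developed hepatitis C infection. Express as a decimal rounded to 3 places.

p₁ = 0.218, p₀ = 0.106.
Under exogeneity and monotonicity, PN = (p₁ − p₀) / p₁.
PN = (0.218 − 0.106) / 0.218 = 0.112 / 0.218 ≈ 0.5138

PN ≈ 0.514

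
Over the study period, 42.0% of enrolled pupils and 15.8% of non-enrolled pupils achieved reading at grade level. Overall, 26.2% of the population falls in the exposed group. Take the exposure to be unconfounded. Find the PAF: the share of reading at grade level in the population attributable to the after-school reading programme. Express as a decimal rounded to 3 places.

p₁ = 0.42, p₀ = 0.158.
Overall risk P(Y=1) = π·p₁ + (1−π)·p₀ = 0.262×0.42 + 0.738×0.158 = 0.22664.
Under exogeneity, PAF = [P(Y=1) − p₀] / P(Y=1).
PAF = (0.22664 − 0.158) / 0.22664 ≈ 0.3029

PAF ≈ 0.303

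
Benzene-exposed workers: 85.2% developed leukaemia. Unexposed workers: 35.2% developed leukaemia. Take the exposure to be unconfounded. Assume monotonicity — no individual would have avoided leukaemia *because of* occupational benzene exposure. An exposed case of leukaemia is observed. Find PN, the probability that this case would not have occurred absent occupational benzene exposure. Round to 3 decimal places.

p₁ = 0.852, p₀ = 0.352.
Under exogeneity and monotonicity, PN = (p₁ − p₀) / p₁.
PN = (0.852 − 0.352) / 0.852 = 0.5 / 0.852 ≈ 0.5869

PN ≈ 0.587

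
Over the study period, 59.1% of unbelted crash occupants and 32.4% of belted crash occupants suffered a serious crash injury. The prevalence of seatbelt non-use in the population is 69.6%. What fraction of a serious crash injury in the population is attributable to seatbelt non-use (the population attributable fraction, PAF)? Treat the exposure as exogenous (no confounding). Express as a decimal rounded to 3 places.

p₁ = 0.591, p₀ = 0.324.
Overall risk P(Y=1) = π·p₁ + (1−π)·p₀ = 0.696×0.591 + 0.304×0.324 = 0.50983.
Under exogeneity, PAF = [P(Y=1) − p₀] / P(Y=1).
PAF = (0.50983 − 0.324) / 0.50983 ≈ 0.3645

PAF ≈ 0.364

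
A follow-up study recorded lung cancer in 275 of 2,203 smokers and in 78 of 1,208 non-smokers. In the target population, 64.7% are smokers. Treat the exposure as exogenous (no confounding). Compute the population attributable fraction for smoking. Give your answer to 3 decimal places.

PAF ≈ 0.376

p₁ = P(outcome | exposed) = 275/2203 = 0.12483
p₀ = P(outcome | unexposed) = 78/1208 = 0.06457
Overall risk P(Y=1) = π·p₁ + (1−π)·p₀ = 0.647×0.12483 + 0.353×0.06457 = 0.10356.
Under exogeneity, PAF = [P(Y=1) − p₀] / P(Y=1).
PAF = (0.10356 − 0.06457) / 0.10356 ≈ 0.3765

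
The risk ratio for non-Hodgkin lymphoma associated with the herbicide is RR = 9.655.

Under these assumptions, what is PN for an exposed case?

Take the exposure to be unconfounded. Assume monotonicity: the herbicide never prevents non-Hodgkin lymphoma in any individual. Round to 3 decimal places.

PN ≈ 0.896

Under exogeneity and monotonicity, PN = (RR − 1) / RR = 1 − 1/RR.
PN = (9.655 − 1) / 9.655 = 8.655 / 9.655 ≈ 0.8964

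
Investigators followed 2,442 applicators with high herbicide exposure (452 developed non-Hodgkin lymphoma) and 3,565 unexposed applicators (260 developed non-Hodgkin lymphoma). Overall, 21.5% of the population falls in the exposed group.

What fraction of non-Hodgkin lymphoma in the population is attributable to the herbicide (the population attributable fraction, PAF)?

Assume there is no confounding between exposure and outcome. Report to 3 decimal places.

p₁ = P(outcome | exposed) = 452/2442 = 0.18509
p₀ = P(outcome | unexposed) = 260/3565 = 0.072931
Overall risk P(Y=1) = π·p₁ + (1−π)·p₀ = 0.215×0.18509 + 0.785×0.072931 = 0.097046.
Under exogeneity, PAF = [P(Y=1) − p₀] / P(Y=1).
PAF = (0.097046 − 0.072931) / 0.097046 ≈ 0.2485

PAF ≈ 0.248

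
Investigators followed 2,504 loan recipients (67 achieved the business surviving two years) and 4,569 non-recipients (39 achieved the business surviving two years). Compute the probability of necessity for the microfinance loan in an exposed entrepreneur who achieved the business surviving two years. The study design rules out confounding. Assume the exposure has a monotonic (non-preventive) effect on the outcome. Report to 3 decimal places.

p₁ = P(outcome | exposed) = 67/2504 = 0.026757
p₀ = P(outcome | unexposed) = 39/4569 = 0.0085358
Under exogeneity and monotonicity, PN = (p₁ − p₀) / p₁.
PN = (0.026757 − 0.0085358) / 0.026757 = 0.018221 / 0.026757 ≈ 0.6810

PN ≈ 0.681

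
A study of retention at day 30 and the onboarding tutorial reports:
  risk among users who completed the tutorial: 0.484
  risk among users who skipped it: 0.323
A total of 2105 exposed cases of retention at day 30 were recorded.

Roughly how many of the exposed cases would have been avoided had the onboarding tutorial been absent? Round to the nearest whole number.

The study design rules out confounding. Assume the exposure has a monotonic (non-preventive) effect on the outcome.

about 700 cases

Let p₁ = 0.484, p₀ = 0.323.
PN = (p₁ − p₀)/p₁ = (0.484 − 0.323) / 0.484 ≈ 0.33264.
Attributable cases ≈ PN × (exposed cases) = 0.33264 × 2105 ≈ 700.22.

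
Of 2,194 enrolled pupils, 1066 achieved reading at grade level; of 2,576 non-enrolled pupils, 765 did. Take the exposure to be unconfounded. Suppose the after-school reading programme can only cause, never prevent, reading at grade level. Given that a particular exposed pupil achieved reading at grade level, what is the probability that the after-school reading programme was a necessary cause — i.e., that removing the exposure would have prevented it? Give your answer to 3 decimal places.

p₁ = P(outcome | exposed) = 1066/2194 = 0.48587
p₀ = P(outcome | unexposed) = 765/2576 = 0.29697
Under exogeneity and monotonicity, PN = (p₁ − p₀) / p₁.
PN = (0.48587 − 0.29697) / 0.48587 = 0.1889 / 0.48587 ≈ 0.3888

PN ≈ 0.389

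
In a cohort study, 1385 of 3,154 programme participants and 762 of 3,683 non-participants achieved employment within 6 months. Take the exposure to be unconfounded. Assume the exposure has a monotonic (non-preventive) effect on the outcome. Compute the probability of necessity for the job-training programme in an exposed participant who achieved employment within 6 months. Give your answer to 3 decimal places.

PN ≈ 0.529

p₁ = P(outcome | exposed) = 1385/3154 = 0.43912
p₀ = P(outcome | unexposed) = 762/3683 = 0.2069
Under exogeneity and monotonicity, PN = (p₁ − p₀) / p₁.
PN = (0.43912 − 0.2069) / 0.43912 = 0.23223 / 0.43912 ≈ 0.5288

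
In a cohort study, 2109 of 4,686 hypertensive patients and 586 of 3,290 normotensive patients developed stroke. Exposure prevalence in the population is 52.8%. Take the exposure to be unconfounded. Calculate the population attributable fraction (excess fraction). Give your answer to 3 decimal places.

p₁ = P(outcome | exposed) = 2109/4686 = 0.45006
p₀ = P(outcome | unexposed) = 586/3290 = 0.17812
Overall risk P(Y=1) = π·p₁ + (1−π)·p₀ = 0.528×0.45006 + 0.472×0.17812 = 0.3217.
Under exogeneity, PAF = [P(Y=1) − p₀] / P(Y=1).
PAF = (0.3217 − 0.17812) / 0.3217 ≈ 0.4463

PAF ≈ 0.446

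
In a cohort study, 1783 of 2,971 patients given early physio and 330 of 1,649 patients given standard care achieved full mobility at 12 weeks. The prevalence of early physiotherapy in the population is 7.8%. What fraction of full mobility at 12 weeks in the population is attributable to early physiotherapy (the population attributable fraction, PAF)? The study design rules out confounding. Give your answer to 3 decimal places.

PAF ≈ 0.135

p₁ = P(outcome | exposed) = 1783/2971 = 0.60013
p₀ = P(outcome | unexposed) = 330/1649 = 0.20012
Overall risk P(Y=1) = π·p₁ + (1−π)·p₀ = 0.078×0.60013 + 0.922×0.20012 = 0.23132.
Under exogeneity, PAF = [P(Y=1) − p₀] / P(Y=1).
PAF = (0.23132 − 0.20012) / 0.23132 ≈ 0.1349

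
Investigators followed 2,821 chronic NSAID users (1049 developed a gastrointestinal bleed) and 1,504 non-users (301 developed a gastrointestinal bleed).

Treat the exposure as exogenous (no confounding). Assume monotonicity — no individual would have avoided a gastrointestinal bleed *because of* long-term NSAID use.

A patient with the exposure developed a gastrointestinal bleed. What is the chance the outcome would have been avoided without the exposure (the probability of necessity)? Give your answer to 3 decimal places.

p₁ = P(outcome | exposed) = 1049/2821 = 0.37185
p₀ = P(outcome | unexposed) = 301/1504 = 0.20013
Under exogeneity and monotonicity, PN = (p₁ − p₀) / p₁.
PN = (0.37185 − 0.20013) / 0.37185 = 0.17172 / 0.37185 ≈ 0.4618

PN ≈ 0.462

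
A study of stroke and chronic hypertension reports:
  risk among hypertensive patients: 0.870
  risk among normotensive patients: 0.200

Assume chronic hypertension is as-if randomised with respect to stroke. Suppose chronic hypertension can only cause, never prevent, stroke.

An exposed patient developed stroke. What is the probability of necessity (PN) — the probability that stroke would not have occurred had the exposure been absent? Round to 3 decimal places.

PN ≈ 0.770

Let p₁ = 0.87, p₀ = 0.2.
Under exogeneity and monotonicity, PN = (p₁ − p₀) / p₁.
PN = (0.87 − 0.2) / 0.87 = 0.67 / 0.87 ≈ 0.7701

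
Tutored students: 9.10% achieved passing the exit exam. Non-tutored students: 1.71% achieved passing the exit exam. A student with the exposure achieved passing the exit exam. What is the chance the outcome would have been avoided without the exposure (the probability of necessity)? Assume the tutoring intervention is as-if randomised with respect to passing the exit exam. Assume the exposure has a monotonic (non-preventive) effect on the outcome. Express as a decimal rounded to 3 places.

PN ≈ 0.812

p₁ = 0.091, p₀ = 0.0171.
Under exogeneity and monotonicity, PN = (p₁ − p₀) / p₁.
PN = (0.091 − 0.0171) / 0.091 = 0.0739 / 0.091 ≈ 0.8121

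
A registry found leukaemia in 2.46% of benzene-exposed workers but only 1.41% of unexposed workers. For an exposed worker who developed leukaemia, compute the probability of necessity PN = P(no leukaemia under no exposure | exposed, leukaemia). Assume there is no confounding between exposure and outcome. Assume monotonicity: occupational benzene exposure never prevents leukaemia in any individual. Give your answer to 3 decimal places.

PN ≈ 0.427

p₁ = 0.0246, p₀ = 0.0141.
Under exogeneity and monotonicity, PN = (p₁ − p₀) / p₁.
PN = (0.0246 − 0.0141) / 0.0246 = 0.0105 / 0.0246 ≈ 0.4268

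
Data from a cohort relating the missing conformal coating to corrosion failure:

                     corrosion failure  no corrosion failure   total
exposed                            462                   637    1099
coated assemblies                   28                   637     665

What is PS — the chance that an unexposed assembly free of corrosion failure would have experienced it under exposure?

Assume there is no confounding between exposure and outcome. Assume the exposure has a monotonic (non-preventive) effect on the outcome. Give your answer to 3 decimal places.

PS ≈ 0.395

p₁ = P(outcome | exposed) = 462/1099 = 0.42038
p₀ = P(outcome | unexposed) = 28/665 = 0.042105
Under exogeneity and monotonicity, PS = (p₁ − p₀)/(1 − p₀).
PS = (0.42038 − 0.042105) / 0.95789 ≈ 0.3949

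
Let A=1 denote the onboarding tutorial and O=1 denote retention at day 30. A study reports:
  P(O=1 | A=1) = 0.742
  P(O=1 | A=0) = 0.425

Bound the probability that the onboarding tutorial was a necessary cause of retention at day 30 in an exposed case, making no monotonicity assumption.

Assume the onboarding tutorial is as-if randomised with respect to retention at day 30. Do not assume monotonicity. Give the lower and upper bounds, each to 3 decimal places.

Let p₁ = 0.742, p₀ = 0.425.
Under exogeneity alone the bounds on PN are max{0,(p₁−p₀)/p₁} ≤ PN ≤ min{1,(1−p₀)/p₁}.
  lower = (p₁ − p₀)/p₁ = 0.317 / 0.742 ≈ 0.4272
  upper = min{1, (1 − p₀)/p₁} = 0.575 / 0.742 ≈ 0.7749

0.427 ≤ PN ≤ 0.775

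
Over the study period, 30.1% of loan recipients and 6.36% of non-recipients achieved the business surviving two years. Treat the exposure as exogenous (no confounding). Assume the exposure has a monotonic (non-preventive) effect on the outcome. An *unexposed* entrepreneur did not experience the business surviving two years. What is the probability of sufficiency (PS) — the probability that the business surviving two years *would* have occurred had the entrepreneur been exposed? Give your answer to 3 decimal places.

p₁ = 0.301, p₀ = 0.0636.
Under exogeneity and monotonicity, PS = (p₁ − p₀) / (1 − p₀).
PS = (0.301 − 0.0636) / (1 − 0.0636) = 0.2374 / 0.9364 ≈ 0.2535

PS ≈ 0.254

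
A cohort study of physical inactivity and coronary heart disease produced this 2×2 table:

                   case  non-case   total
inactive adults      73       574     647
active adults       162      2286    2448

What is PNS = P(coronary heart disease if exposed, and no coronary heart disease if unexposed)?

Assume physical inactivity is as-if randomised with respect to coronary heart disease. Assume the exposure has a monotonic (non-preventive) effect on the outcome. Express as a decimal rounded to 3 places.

p₁ = P(outcome | exposed) = 73/647 = 0.11283
p₀ = P(outcome | unexposed) = 162/2448 = 0.066176
Under exogeneity and monotonicity, PNS = p₁ − p₀.
PNS = 0.11283 − 0.066176 = 0.046652

PNS ≈ 0.047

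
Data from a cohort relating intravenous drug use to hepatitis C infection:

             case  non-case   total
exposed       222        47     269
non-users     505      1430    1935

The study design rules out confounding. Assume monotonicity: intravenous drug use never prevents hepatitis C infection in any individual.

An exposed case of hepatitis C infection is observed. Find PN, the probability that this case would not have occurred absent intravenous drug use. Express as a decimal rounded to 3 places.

p₁ = P(outcome | exposed) = 222/269 = 0.82528
p₀ = P(outcome | unexposed) = 505/1935 = 0.26098
Under exogeneity and monotonicity, PN = (p₁ − p₀)/p₁.
PN = (0.82528 − 0.26098) / 0.82528 ≈ 0.6838

PN ≈ 0.684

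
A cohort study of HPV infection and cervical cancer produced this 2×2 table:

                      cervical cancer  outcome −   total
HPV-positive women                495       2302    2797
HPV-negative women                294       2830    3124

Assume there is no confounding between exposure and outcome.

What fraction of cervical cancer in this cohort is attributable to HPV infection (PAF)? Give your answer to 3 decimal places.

PAF ≈ 0.294

p₁ = P(outcome | exposed) = 495/2797 = 0.17698
p₀ = P(outcome | unexposed) = 294/3124 = 0.09411
Exposure prevalence π = 2797/5921 = 0.47239; overall risk P(Y=1) = 0.13325.
Under exogeneity, PAF = [P(Y=1) − p₀]/P(Y=1).
PAF = (0.13325 − 0.09411) / 0.13325 ≈ 0.2938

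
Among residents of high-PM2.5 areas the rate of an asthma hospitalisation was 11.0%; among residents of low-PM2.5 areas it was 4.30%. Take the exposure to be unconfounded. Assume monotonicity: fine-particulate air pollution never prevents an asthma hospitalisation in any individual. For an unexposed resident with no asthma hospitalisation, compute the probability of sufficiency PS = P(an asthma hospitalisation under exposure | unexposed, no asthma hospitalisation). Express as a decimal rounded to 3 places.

PS ≈ 0.070

p₁ = 0.11, p₀ = 0.043.
Under exogeneity and monotonicity, PS = (p₁ − p₀) / (1 − p₀).
PS = (0.11 − 0.043) / (1 − 0.043) = 0.067 / 0.957 ≈ 0.0700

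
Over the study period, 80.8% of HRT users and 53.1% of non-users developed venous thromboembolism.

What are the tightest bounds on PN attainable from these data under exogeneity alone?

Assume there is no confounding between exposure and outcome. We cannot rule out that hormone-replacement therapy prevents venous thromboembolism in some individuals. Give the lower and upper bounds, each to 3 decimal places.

0.343 ≤ PN ≤ 0.580

p₁ = 0.808, p₀ = 0.531.
Under exogeneity alone the bounds on PN are max{0,(p₁−p₀)/p₁} ≤ PN ≤ min{1,(1−p₀)/p₁}.
  lower = (p₁ − p₀)/p₁ = 0.277 / 0.808 ≈ 0.3428
  upper = min{1, (1 − p₀)/p₁} = 0.469 / 0.808 ≈ 0.5804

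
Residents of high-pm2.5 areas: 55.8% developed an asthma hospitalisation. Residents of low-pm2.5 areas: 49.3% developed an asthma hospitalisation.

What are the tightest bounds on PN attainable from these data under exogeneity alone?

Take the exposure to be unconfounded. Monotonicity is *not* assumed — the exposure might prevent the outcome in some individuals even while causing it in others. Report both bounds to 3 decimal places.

0.116 ≤ PN ≤ 0.909

p₁ = 0.558, p₀ = 0.493.
Under exogeneity alone the bounds on PN are max{0,(p₁−p₀)/p₁} ≤ PN ≤ min{1,(1−p₀)/p₁}.
  lower = (p₁ − p₀)/p₁ = 0.065 / 0.558 ≈ 0.1165
  upper = min{1, (1 − p₀)/p₁} = 0.507 / 0.558 ≈ 0.9086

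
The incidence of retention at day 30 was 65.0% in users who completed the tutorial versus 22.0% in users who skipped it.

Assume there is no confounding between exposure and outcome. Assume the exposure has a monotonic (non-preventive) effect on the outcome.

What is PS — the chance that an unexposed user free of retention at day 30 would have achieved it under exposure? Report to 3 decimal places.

p₁ = 0.65, p₀ = 0.22.
Under exogeneity and monotonicity, PS = (p₁ − p₀) / (1 − p₀).
PS = (0.65 − 0.22) / (1 − 0.22) = 0.43 / 0.78 ≈ 0.5513

PS ≈ 0.551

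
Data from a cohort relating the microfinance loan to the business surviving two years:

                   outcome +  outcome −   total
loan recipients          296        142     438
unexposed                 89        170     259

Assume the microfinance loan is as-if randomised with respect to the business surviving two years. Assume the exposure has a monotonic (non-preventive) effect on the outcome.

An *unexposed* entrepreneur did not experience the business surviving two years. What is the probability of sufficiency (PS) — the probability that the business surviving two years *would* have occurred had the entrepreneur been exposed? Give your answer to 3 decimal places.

PS ≈ 0.506

p₁ = P(outcome | exposed) = 296/438 = 0.6758
p₀ = P(outcome | unexposed) = 89/259 = 0.34363
Under exogeneity and monotonicity, PS = (p₁ − p₀)/(1 − p₀).
PS = (0.6758 − 0.34363) / 0.65637 ≈ 0.5061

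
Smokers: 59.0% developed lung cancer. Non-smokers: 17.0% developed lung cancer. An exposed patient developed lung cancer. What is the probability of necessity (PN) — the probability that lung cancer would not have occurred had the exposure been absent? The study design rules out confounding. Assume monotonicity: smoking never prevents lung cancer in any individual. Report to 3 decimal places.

p₁ = 0.59, p₀ = 0.17.
Under exogeneity and monotonicity, PN = (p₁ − p₀) / p₁.
PN = (0.59 − 0.17) / 0.59 = 0.42 / 0.59 ≈ 0.7119

PN ≈ 0.712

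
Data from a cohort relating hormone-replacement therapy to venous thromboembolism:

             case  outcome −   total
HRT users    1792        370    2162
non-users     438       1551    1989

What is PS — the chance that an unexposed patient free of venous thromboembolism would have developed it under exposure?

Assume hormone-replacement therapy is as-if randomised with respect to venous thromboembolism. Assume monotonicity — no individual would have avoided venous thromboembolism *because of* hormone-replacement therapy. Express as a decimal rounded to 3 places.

PS ≈ 0.781

p₁ = P(outcome | exposed) = 1792/2162 = 0.82886
p₀ = P(outcome | unexposed) = 438/1989 = 0.22021
Under exogeneity and monotonicity, PS = (p₁ − p₀)/(1 − p₀).
PS = (0.82886 − 0.22021) / 0.77979 ≈ 0.7805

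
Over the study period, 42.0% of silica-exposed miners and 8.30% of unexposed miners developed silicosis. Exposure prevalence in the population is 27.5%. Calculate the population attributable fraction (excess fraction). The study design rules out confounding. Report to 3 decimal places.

p₁ = 0.42, p₀ = 0.083.
Overall risk P(Y=1) = π·p₁ + (1−π)·p₀ = 0.275×0.42 + 0.725×0.083 = 0.17567.
Under exogeneity, PAF = [P(Y=1) − p₀] / P(Y=1).
PAF = (0.17567 − 0.083) / 0.17567 ≈ 0.5275

PAF ≈ 0.528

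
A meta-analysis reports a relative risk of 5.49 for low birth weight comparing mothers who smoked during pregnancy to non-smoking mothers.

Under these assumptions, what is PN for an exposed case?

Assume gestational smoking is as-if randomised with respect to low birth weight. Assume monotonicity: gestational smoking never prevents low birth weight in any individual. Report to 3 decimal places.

PN ≈ 0.818

Under exogeneity and monotonicity, PN = (RR − 1) / RR = 1 − 1/RR.
PN = (5.49 − 1) / 5.49 = 4.49 / 5.49 ≈ 0.8179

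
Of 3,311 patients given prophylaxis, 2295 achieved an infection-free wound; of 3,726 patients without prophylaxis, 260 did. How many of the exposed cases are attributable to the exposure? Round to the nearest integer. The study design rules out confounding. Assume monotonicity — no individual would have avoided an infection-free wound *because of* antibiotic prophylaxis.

p₁ = P(outcome | exposed) = 2295/3311 = 0.69314
p₀ = P(outcome | unexposed) = 260/3726 = 0.06978
PN = (p₁ − p₀)/p₁ = (0.69314 − 0.06978) / 0.69314 ≈ 0.89933.
Attributable cases ≈ PN × (exposed cases) = 0.89933 × 2295 ≈ 2063.96.

about 2064 cases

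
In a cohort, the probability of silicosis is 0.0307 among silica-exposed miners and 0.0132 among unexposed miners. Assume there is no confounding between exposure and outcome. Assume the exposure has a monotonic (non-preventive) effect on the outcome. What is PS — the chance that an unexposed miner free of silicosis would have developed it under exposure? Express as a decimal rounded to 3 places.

PS ≈ 0.018

Let p₁ = 0.0307, p₀ = 0.0132.
Under exogeneity and monotonicity, PS = (p₁ − p₀) / (1 − p₀).
PS = (0.0307 − 0.0132) / (1 − 0.0132) = 0.0175 / 0.9868 ≈ 0.0177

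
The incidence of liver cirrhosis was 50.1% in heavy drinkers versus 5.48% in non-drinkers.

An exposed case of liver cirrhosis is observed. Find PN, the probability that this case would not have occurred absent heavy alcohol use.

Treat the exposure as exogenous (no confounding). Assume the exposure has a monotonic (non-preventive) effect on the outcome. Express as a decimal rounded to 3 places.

PN ≈ 0.891

p₁ = 0.501, p₀ = 0.0548.
Under exogeneity and monotonicity, PN = (p₁ − p₀) / p₁.
PN = (0.501 − 0.0548) / 0.501 = 0.4462 / 0.501 ≈ 0.8906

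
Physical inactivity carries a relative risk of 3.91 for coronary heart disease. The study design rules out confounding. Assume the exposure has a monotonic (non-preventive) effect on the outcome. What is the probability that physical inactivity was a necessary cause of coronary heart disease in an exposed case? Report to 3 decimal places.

Under exogeneity and monotonicity, PN = (RR − 1) / RR = 1 − 1/RR.
PN = (3.91 − 1) / 3.91 = 2.91 / 3.91 ≈ 0.7442

PN ≈ 0.744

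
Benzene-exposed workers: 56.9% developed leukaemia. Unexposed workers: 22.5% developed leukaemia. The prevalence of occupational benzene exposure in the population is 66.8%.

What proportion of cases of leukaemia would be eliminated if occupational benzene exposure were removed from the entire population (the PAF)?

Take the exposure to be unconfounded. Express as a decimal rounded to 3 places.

PAF ≈ 0.505

p₁ = 0.569, p₀ = 0.225.
Overall risk P(Y=1) = π·p₁ + (1−π)·p₀ = 0.668×0.569 + 0.332×0.225 = 0.45479.
Under exogeneity, PAF = [P(Y=1) − p₀] / P(Y=1).
PAF = (0.45479 − 0.225) / 0.45479 ≈ 0.5053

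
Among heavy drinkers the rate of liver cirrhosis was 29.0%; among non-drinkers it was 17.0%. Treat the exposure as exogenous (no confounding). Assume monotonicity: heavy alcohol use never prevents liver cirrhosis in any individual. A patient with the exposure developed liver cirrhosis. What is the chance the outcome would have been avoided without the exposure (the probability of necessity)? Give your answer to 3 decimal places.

PN ≈ 0.414

p₁ = 0.29, p₀ = 0.17.
Under exogeneity and monotonicity, PN = (p₁ − p₀) / p₁.
PN = (0.29 − 0.17) / 0.29 = 0.12 / 0.29 ≈ 0.4138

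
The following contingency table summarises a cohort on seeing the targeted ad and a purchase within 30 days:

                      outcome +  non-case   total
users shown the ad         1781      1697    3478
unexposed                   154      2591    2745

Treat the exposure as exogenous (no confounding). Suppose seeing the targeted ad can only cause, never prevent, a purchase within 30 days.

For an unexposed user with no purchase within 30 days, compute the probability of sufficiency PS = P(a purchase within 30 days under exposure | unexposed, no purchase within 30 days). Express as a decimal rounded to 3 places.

p₁ = P(outcome | exposed) = 1781/3478 = 0.51208
p₀ = P(outcome | unexposed) = 154/2745 = 0.056102
Under exogeneity and monotonicity, PS = (p₁ − p₀) / (1 − p₀).
PS = (0.51208 − 0.056102) / (1 − 0.056102) = 0.45597 / 0.9439 ≈ 0.4831

PS ≈ 0.483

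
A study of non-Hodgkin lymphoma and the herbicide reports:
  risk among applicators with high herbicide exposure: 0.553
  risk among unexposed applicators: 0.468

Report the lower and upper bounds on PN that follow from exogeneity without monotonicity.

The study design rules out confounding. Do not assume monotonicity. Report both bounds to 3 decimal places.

Let p₁ = 0.553, p₀ = 0.468.
Under exogeneity alone the bounds on PN are max{0,(p₁−p₀)/p₁} ≤ PN ≤ min{1,(1−p₀)/p₁}.
  lower = (p₁ − p₀)/p₁ = 0.085 / 0.553 ≈ 0.1537
  upper = min{1, (1 − p₀)/p₁} = 0.532 / 0.553 ≈ 0.9620

0.154 ≤ PN ≤ 0.962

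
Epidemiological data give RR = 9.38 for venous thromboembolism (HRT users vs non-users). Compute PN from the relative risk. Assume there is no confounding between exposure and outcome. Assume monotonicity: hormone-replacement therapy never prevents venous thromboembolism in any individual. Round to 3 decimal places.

Under exogeneity and monotonicity, PN = (RR − 1) / RR = 1 − 1/RR.
PN = (9.38 − 1) / 9.38 = 8.38 / 9.38 ≈ 0.8934

PN ≈ 0.893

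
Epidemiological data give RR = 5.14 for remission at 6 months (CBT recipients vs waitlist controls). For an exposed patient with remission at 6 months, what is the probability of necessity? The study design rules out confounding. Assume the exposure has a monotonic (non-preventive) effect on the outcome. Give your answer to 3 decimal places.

PN ≈ 0.805

Under exogeneity and monotonicity, PN = (RR − 1) / RR = 1 − 1/RR.
PN = (5.14 − 1) / 5.14 = 4.14 / 5.14 ≈ 0.8054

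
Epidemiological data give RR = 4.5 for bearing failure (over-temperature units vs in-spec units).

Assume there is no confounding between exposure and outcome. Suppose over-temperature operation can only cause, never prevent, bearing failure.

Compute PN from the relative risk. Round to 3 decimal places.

PN ≈ 0.778

Under exogeneity and monotonicity, PN = (RR − 1) / RR = 1 − 1/RR.
PN = (4.5 − 1) / 4.5 = 3.5 / 4.5 ≈ 0.7778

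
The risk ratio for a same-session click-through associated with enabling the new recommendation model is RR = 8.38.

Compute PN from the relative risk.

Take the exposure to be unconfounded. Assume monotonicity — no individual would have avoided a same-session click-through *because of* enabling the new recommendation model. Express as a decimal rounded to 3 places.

PN ≈ 0.881

Under exogeneity and monotonicity, PN = (RR − 1) / RR = 1 − 1/RR.
PN = (8.38 − 1) / 8.38 = 7.38 / 8.38 ≈ 0.8807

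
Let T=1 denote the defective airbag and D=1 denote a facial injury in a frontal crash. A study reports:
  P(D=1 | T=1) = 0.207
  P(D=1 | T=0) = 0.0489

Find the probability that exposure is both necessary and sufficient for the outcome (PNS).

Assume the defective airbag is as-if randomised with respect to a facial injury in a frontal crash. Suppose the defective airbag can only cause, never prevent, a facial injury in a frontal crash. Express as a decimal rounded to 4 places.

PNS ≈ 0.1581

Let p₁ = 0.207, p₀ = 0.0489.
Under exogeneity and monotonicity, PNS = p₁ − p₀.
PNS = 0.207 − 0.0489 = 0.1581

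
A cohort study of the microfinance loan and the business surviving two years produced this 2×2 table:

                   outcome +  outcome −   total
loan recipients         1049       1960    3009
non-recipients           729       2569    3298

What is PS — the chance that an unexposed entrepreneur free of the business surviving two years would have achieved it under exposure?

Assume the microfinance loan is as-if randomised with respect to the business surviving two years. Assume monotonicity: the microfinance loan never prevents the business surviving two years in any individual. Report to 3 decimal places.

p₁ = P(outcome | exposed) = 1049/3009 = 0.34862
p₀ = P(outcome | unexposed) = 729/3298 = 0.22104
Under exogeneity and monotonicity, PS = (p₁ − p₀)/(1 − p₀).
PS = (0.34862 − 0.22104) / 0.77896 ≈ 0.1638

PS ≈ 0.164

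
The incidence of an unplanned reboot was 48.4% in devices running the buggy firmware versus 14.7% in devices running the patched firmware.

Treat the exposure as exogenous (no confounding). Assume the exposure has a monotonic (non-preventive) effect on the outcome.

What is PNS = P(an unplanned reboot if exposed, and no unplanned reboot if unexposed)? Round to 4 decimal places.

p₁ = 0.484, p₀ = 0.147.
Under exogeneity and monotonicity, PNS = p₁ − p₀.
PNS = 0.484 − 0.147 = 0.337

PNS ≈ 0.3370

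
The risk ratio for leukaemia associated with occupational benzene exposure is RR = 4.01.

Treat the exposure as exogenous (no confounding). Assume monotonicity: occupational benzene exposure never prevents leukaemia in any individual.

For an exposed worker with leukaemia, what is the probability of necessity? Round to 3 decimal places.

PN ≈ 0.751

Under exogeneity and monotonicity, PN = (RR − 1) / RR = 1 − 1/RR.
PN = (4.01 − 1) / 4.01 = 3.01 / 4.01 ≈ 0.7506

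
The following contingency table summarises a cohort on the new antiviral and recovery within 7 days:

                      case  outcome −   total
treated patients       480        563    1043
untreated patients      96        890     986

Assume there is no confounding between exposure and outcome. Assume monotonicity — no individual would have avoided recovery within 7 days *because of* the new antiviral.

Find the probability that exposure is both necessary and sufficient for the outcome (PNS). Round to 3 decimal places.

p₁ = P(outcome | exposed) = 480/1043 = 0.46021
p₀ = P(outcome | unexposed) = 96/986 = 0.097363
Under exogeneity and monotonicity, PNS = p₁ − p₀.
PNS = 0.46021 − 0.097363 = 0.36285

PNS ≈ 0.363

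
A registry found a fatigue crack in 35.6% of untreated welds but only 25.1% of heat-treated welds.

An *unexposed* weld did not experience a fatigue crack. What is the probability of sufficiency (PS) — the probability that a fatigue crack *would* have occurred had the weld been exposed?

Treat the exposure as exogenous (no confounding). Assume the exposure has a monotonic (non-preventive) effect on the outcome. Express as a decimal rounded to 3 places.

PS ≈ 0.140

p₁ = 0.356, p₀ = 0.251.
Under exogeneity and monotonicity, PS = (p₁ − p₀) / (1 − p₀).
PS = (0.356 − 0.251) / (1 − 0.251) = 0.105 / 0.749 ≈ 0.1402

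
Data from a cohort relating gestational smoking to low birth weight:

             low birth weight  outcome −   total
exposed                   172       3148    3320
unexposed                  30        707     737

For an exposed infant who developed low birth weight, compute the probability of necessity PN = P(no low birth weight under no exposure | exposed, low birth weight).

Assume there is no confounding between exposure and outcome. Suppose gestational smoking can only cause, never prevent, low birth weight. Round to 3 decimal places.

p₁ = P(outcome | exposed) = 172/3320 = 0.051807
p₀ = P(outcome | unexposed) = 30/737 = 0.040706
Under exogeneity and monotonicity, PN = (p₁ − p₀)/p₁.
PN = (0.051807 − 0.040706) / 0.051807 ≈ 0.2143

PN ≈ 0.214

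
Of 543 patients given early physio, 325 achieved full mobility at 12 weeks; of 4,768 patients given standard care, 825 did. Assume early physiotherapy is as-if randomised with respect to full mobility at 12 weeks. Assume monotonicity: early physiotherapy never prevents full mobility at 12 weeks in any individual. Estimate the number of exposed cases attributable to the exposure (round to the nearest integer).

about 231 cases

p₁ = P(outcome | exposed) = 325/543 = 0.59853
p₀ = P(outcome | unexposed) = 825/4768 = 0.17303
PN = (p₁ − p₀)/p₁ = (0.59853 − 0.17303) / 0.59853 ≈ 0.71091.
Attributable cases ≈ PN × (exposed cases) = 0.71091 × 325 ≈ 231.05.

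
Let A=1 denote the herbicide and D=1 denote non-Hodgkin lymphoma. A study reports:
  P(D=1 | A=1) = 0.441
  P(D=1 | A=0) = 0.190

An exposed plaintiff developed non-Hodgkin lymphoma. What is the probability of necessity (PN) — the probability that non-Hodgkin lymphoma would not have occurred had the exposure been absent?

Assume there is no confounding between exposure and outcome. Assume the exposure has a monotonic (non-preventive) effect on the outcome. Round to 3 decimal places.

Let p₁ = 0.441, p₀ = 0.19.
Under exogeneity and monotonicity, PN = (p₁ − p₀) / p₁.
PN = (0.441 − 0.19) / 0.441 = 0.251 / 0.441 ≈ 0.5692

PN ≈ 0.569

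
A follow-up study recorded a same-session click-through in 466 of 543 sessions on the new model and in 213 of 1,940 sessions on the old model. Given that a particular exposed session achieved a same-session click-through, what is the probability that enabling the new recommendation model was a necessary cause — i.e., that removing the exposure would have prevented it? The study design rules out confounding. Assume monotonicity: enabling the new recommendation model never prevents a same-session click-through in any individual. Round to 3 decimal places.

p₁ = P(outcome | exposed) = 466/543 = 0.8582
p₀ = P(outcome | unexposed) = 213/1940 = 0.10979
Under exogeneity and monotonicity, PN = (p₁ − p₀) / p₁.
PN = (0.8582 − 0.10979) / 0.8582 = 0.7484 / 0.8582 ≈ 0.8721

PN ≈ 0.872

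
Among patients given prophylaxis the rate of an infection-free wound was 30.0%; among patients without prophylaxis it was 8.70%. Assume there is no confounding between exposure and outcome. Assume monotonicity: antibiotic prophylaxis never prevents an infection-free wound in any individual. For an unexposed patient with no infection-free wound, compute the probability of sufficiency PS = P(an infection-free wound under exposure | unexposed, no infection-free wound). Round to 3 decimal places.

p₁ = 0.3, p₀ = 0.087.
Under exogeneity and monotonicity, PS = (p₁ − p₀) / (1 − p₀).
PS = (0.3 − 0.087) / (1 − 0.087) = 0.213 / 0.913 ≈ 0.2333

PS ≈ 0.233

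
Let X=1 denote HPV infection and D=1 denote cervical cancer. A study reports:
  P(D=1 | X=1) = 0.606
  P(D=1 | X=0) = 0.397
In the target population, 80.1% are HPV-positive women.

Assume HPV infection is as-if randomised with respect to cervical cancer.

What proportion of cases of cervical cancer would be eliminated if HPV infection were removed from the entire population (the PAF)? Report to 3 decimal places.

PAF ≈ 0.297

Let p₁ = 0.606, p₀ = 0.397.
Overall risk P(Y=1) = π·p₁ + (1−π)·p₀ = 0.801×0.606 + 0.199×0.397 = 0.56441.
Under exogeneity, PAF = [P(Y=1) − p₀] / P(Y=1).
PAF = (0.56441 − 0.397) / 0.56441 ≈ 0.2966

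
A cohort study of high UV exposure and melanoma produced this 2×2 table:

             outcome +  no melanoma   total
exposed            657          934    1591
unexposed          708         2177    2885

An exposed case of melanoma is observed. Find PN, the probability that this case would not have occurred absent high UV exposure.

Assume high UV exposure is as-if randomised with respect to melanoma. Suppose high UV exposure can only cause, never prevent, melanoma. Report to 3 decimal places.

PN ≈ 0.406

p₁ = P(outcome | exposed) = 657/1591 = 0.41295
p₀ = P(outcome | unexposed) = 708/2885 = 0.24541
Under exogeneity and monotonicity, PN = (p₁ − p₀)/p₁.
PN = (0.41295 − 0.24541) / 0.41295 ≈ 0.4057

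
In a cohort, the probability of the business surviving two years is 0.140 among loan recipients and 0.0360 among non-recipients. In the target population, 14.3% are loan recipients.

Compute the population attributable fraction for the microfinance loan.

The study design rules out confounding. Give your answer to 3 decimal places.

Let p₁ = 0.14, p₀ = 0.036.
Overall risk P(Y=1) = π·p₁ + (1−π)·p₀ = 0.143×0.14 + 0.857×0.036 = 0.050872.
Under exogeneity, PAF = [P(Y=1) − p₀] / P(Y=1).
PAF = (0.050872 − 0.036) / 0.050872 ≈ 0.2923

PAF ≈ 0.292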